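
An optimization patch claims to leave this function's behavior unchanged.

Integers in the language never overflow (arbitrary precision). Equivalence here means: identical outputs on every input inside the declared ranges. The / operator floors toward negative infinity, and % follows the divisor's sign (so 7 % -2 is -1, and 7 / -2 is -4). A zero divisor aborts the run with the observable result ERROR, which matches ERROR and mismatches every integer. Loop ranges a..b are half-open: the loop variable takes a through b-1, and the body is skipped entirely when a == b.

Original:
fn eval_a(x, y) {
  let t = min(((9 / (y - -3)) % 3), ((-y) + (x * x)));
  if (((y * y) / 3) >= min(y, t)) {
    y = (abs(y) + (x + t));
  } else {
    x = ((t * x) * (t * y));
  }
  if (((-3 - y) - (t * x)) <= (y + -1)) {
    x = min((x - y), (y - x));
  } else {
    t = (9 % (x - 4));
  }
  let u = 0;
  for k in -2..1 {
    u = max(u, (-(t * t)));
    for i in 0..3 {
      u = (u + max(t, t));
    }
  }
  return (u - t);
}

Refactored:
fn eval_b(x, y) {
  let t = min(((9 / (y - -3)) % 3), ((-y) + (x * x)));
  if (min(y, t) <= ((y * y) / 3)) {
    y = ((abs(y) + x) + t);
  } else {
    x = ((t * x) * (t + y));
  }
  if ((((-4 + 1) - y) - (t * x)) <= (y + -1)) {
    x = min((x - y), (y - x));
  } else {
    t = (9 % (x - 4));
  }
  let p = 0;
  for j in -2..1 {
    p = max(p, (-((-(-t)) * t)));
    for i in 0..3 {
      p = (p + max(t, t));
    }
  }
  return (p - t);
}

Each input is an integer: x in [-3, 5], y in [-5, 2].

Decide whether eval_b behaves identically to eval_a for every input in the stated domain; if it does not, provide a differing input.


Try x=-3, y=1.
eval_a: t = 2; (((y * y) / 3) >= min(y, t)) -> false; x = -12; (((-3 - y) - (t * x)) <= (y + -1)) -> false; t = -7; u = 0; [k=-2]; u = 0; [i=0]; u = -7; [i=1]; u = -14; [i=2]; u = -21; [k=-1]; u = -21; [i=0]; u = -28; [i=1]; u = -35; [i=2]; u = -42; [k=0]; u = -42; [i=0]; u = -49; [i=1]; u = -56; [i=2]; u = -63; return -56
eval_b: t = 2; (min(y, t) <= ((y * y) / 3)) -> false; x = -18; ((((-4 + 1) - y) - (t * x)) <= (y + -1)) -> false; t = -13; p = 0; [j=-2]; p = 0; [i=0]; p = -13; [i=1]; p = -26; [i=2]; p = -39; [j=-1]; p = -39; [i=0]; p = -52; [i=1]; p = -65; [i=2]; p = -78; [j=0]; p = -78; [i=0]; p = -91; [i=1]; p = -104; [i=2]; p = -117; return -104
-56 vs -104 — the two versions disagree here.
verdict: not equivalent; witness: x=-3, y=1


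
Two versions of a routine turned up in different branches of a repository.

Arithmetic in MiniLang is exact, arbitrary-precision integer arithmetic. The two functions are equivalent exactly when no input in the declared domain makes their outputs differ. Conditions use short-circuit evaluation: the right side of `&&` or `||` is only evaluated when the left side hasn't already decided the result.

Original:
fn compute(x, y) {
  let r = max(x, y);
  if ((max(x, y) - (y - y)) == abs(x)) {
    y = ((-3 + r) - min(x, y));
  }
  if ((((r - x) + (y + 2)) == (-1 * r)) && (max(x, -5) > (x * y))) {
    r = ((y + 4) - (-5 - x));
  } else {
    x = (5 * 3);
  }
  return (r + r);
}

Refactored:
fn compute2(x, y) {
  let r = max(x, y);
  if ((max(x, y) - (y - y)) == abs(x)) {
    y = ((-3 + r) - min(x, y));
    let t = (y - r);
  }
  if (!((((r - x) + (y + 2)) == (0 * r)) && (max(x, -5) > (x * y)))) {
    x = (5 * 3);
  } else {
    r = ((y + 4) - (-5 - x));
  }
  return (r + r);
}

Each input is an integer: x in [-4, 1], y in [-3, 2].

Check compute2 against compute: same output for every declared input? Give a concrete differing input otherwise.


Try x=1, y=0.
compute: r becomes 1; next ((max(x, y) - (y - y)) == abs(x)) evaluates to true; next y becomes -2; next ((((r - x) + (y + 2)) == (-1 * r)) && (max(x, -5) > (x * y))) evaluates to false; next x becomes 15; next final value 2
compute2: r becomes 1; next ((max(x, y) - (y - y)) == abs(x)) evaluates to true; next y becomes -2; next t becomes -3; next (!((((r - x) + (y + 2)) == (0 * r)) && (max(x, -5) > (x * y)))) evaluates to false; next r becomes 8; next final value 16
2 vs 16 — the two versions disagree here.
verdict: not equivalent; witness: x=1, y=0


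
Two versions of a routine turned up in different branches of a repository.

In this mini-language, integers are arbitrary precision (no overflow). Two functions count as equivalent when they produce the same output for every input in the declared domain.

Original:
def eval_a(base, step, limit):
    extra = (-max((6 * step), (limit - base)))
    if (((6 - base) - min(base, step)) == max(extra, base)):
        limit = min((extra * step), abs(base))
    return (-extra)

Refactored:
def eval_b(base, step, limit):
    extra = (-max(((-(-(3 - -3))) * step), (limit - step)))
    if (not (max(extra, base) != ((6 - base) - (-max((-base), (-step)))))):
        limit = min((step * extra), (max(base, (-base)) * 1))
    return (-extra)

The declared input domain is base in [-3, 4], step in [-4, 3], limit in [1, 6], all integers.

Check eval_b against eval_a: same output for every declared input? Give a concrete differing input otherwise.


Run the pair on base=-3, step=-4, limit=1.
eval_a: extra becomes -4; next (((6 - base) - min(base, step)) == max(extra, base)) evaluates to false; next final value 4
eval_b: extra becomes -5; next (not (max(extra, base) != ((6 - base) - (-max((-base), (-step)))))) evaluates to false; next final value 5
4 and 5 differ, so these are not the same function on this domain.
verdict: not equivalent; witness: base=-3, step=-4, limit=1


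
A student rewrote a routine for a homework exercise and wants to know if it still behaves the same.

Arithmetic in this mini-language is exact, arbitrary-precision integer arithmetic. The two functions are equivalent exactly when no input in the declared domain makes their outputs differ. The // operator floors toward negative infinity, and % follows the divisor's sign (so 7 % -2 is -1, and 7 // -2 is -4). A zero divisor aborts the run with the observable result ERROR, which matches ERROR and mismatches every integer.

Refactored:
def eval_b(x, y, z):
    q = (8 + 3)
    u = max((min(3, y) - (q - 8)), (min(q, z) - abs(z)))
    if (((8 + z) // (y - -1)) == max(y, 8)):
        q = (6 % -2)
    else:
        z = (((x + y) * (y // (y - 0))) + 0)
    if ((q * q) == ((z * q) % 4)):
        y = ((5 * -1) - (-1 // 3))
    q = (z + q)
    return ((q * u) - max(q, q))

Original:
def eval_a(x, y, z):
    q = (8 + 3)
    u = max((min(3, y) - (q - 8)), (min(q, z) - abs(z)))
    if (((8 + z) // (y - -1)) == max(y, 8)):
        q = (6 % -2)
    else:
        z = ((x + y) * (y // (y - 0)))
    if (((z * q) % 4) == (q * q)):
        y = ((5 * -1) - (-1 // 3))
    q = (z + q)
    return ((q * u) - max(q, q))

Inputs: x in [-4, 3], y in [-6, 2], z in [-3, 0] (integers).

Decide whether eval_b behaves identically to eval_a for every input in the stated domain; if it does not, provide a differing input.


Changes here: constant usage differs; and arithmetic usage differs; the full 288-point sweep finds no disagreement.
verdict: equivalent


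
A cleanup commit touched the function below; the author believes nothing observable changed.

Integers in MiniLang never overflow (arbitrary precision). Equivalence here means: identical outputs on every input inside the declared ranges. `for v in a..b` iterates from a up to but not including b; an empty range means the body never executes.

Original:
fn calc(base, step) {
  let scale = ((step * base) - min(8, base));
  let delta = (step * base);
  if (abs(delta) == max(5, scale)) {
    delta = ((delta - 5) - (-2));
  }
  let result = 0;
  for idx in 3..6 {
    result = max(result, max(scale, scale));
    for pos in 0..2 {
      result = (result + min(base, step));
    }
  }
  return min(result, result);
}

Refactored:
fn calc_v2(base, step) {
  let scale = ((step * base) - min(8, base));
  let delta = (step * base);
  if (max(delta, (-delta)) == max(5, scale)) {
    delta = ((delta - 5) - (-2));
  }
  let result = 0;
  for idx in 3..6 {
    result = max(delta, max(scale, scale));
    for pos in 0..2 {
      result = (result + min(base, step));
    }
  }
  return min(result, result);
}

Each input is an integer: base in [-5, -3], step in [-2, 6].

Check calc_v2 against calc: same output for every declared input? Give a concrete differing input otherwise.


Consider the input base=-5, step=6.
calc: scale becomes -25; next delta becomes -30; next (abs(delta) == max(5, scale)) evaluates to false; next result becomes 0; next at idx=3:; next result becomes 0; next at pos=0:; next result becomes -5; next at pos=1:; next result becomes -10; next at idx=4:; next result becomes -10; next at pos=0:; next result becomes -15; next at pos=1:; next result becomes -20; next at idx=5:; next result becomes -20; next at pos=0:; next result becomes -25; next at pos=1:; next result becomes -30; next final value -30
calc_v2: scale becomes -25; next delta becomes -30; next (max(delta, (-delta)) == max(5, scale)) evaluates to false; next result becomes 0; next at idx=3:; next result becomes -25; next at pos=0:; next result becomes -30; next at pos=1:; next result becomes -35; next at idx=4:; next result becomes -25; next at pos=0:; next result becomes -30; next at pos=1:; next result becomes -35; next at idx=5:; next result becomes -25; next at pos=0:; next result becomes -30; next at pos=1:; next result becomes -35; next final value -35
-30 vs -35 — the two versions disagree here.
verdict: not equivalent; witness: base=-5, step=6


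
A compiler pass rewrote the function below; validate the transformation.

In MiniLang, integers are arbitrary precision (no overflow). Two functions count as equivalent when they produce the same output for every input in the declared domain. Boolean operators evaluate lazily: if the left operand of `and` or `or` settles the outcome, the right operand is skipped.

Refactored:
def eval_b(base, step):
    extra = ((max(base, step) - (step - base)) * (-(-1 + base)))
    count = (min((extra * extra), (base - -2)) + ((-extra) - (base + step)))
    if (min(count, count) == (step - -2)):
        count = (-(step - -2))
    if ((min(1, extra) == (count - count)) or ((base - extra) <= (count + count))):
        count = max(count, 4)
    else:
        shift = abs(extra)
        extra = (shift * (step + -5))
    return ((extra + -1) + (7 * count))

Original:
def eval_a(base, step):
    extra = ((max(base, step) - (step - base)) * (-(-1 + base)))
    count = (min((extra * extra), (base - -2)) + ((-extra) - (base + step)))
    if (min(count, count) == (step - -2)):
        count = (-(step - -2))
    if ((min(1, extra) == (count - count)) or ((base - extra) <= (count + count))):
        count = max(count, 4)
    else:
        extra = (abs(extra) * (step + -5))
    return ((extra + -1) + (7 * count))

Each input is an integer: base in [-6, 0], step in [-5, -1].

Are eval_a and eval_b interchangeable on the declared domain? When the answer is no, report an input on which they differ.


Differences: statement counts differ, plus local variable names differ — yet all 35 inputs agree.
verdict: equivalent


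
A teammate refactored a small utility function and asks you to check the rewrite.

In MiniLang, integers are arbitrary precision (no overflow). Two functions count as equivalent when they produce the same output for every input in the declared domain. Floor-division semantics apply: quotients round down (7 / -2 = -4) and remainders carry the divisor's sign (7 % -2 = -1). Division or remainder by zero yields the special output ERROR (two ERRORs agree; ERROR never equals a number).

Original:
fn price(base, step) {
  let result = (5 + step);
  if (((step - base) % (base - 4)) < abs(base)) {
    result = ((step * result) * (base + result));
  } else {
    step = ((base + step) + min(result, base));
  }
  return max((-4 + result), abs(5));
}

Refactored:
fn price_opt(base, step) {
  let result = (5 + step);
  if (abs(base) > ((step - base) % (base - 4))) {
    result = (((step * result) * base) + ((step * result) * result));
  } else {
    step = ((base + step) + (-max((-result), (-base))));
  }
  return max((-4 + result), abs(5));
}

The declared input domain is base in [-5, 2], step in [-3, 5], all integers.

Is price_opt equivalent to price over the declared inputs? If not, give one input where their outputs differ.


The two are interchangeable: arithmetic usage differs; min/max/abs usage differs; comparison usage differs, and every declared input agrees.
Tracing base=-2, step=-1: price: result := 4 | (((step - base) % (base - 4)) < abs(base)): true | result := -8 | result 5 | price_opt: result := 4 | (abs(base) > ((step - base) % (base - 4))): true | result := -8 | result 5 — matching result 5.
An exhaustive pass over the 72 declared inputs shows identical outputs.
verdict: equivalent


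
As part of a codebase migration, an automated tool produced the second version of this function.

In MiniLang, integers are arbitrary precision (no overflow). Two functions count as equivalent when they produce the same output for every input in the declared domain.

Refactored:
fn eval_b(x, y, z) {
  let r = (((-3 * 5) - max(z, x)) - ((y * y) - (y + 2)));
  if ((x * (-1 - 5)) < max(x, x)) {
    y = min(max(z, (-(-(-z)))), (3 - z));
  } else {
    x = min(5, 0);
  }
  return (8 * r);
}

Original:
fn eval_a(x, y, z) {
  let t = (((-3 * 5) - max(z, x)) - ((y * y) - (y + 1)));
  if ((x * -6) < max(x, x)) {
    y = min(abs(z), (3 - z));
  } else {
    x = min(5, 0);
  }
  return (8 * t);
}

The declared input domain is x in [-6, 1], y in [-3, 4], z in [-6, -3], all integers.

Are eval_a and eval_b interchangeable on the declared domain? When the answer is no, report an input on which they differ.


Input x=-6, y=-3, z=-6: -160 from eval_a versus -152 from eval_b.
verdict: not equivalent; witness: x=-6, y=-3, z=-6


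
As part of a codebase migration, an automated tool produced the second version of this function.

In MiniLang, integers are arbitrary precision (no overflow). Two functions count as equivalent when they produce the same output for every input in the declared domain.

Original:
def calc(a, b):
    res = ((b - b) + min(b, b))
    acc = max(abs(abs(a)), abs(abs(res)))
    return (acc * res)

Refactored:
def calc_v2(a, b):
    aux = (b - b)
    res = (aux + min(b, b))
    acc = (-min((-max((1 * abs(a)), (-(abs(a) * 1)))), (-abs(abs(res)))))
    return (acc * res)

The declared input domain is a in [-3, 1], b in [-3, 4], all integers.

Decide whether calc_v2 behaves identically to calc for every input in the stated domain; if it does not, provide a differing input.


Equivalent — the differences include min/max/abs usage differs; and statement counts differ; and constant usage differs; and local variable names differ; and arithmetic usage differs, yet no declared input distinguishes the two.
As a probe, take a=1, b=2: calc runs res=2, then acc=2, then returns 4; calc_v2 runs aux=0, then res=2, then acc=2, then returns 4; both end at 4.
Checked all 40 inputs in the declared domain: the outputs agree on every one.
verdict: equivalent


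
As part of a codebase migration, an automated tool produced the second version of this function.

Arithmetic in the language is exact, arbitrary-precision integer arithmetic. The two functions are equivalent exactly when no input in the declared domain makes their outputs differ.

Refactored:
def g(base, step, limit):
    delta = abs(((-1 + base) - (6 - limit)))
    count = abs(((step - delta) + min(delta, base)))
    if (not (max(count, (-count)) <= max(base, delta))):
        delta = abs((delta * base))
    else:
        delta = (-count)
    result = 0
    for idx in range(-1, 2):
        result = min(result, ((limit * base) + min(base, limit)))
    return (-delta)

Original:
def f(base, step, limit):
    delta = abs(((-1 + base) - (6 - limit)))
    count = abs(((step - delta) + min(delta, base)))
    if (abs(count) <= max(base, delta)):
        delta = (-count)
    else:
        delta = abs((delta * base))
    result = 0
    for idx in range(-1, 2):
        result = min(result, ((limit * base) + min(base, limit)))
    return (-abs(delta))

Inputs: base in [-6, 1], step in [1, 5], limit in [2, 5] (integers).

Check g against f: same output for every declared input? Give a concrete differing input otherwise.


Input base=-5, step=5, limit=2: -10 from f versus 10 from g.
verdict: not equivalent; witness: base=-5, step=5, limit=2


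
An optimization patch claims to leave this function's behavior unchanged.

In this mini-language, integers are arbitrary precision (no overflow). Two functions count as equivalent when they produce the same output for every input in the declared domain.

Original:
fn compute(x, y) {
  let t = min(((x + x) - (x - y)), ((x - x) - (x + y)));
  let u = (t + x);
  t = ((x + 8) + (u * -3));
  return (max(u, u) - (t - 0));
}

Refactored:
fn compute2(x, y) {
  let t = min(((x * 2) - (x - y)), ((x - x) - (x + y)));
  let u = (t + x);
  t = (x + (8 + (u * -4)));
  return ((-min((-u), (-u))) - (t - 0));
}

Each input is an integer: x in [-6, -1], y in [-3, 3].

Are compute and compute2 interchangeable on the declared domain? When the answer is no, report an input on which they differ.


These are not equivalent — on x=-6, y=-3 the outputs split (-62 vs -77).
compute: t = -9; u = -15; t = 47; return -62
compute2: t = -9; u = -15; t = 62; return -77
verdict: not equivalent; witness: x=-6, y=-3


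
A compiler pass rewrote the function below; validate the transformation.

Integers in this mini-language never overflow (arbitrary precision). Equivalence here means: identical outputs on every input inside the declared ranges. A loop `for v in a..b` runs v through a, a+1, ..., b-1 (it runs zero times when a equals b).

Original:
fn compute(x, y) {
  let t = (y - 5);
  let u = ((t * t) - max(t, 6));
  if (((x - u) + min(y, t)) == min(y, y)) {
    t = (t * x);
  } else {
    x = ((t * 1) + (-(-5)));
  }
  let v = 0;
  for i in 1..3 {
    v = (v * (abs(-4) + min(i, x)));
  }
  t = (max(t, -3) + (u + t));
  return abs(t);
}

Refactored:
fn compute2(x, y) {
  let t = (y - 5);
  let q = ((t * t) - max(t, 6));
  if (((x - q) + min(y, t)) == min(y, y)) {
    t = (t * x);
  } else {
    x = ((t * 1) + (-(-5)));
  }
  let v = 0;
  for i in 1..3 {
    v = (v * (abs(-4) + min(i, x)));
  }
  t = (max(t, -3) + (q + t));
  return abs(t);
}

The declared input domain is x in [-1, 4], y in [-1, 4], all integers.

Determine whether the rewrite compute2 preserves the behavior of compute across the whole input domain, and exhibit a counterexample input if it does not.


Behavior is preserved: although local variable names differ, the outputs never diverge.
Spot check at x=2, y=-1 — compute: t := -6 | u := 30 | (((x - u) + min(y, t)) == min(y, y)): false | x := -1 | v := 0 | iter i=1: | v := 0 | iter i=2: | v := 0 | t := 21 | result 21. compute2: t := -6 | q := 30 | (((x - q) + min(y, t)) == min(y, y)): false | x := -1 | v := 0 | iter i=1: | v := 0 | iter i=2: | v := 0 | t := 21 | result 21. Both give 21.
An exhaustive pass over the 36 declared inputs shows identical outputs.
verdict: equivalent


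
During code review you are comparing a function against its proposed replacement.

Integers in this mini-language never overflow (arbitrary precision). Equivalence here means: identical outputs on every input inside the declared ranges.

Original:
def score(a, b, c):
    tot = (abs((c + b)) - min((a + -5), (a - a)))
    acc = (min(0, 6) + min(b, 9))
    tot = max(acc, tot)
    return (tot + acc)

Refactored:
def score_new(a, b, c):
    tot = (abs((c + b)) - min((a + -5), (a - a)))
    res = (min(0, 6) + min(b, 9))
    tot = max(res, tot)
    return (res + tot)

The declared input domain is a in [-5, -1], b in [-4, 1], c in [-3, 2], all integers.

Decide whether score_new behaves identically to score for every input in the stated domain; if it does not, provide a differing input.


This is a faithful refactor — local variable names differ, but the computed results match everywhere.
As a probe, take a=-3, b=1, c=-2: score runs tot=9, then acc=1, then tot=9, then returns 10; score_new runs tot=9, then res=1, then tot=9, then returns 10; both end at 10.
An exhaustive pass over the 180 declared inputs shows identical outputs.
verdict: equivalent


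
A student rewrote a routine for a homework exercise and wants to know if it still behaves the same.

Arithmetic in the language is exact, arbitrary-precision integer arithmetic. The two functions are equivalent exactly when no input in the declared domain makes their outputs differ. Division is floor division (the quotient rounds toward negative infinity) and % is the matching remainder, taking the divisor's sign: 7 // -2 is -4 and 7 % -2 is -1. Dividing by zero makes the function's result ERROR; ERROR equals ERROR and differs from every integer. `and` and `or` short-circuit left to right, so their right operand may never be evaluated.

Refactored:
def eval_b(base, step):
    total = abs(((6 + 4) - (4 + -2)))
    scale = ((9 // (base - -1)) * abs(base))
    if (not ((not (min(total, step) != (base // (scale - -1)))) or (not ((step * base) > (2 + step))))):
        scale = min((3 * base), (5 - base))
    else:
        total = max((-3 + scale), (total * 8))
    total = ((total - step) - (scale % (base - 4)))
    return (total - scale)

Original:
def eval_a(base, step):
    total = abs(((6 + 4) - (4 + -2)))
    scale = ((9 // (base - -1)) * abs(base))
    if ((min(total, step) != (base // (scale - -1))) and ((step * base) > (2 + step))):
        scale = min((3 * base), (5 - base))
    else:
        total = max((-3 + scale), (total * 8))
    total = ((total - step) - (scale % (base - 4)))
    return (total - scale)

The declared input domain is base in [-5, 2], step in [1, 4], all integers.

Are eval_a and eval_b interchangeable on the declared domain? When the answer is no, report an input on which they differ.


Side by side, the visible changes include: boolean connective usage differs.
Spot check at base=-4, step=2 — eval_a: total = 8; scale = -12; ((min(total, step) != (base // (scale - -1))) and ((step * base) > (2 + step))) -> false; total = 64; total = 66; return 78. eval_b: total = 8; scale = -12; (not ((not (min(total, step) != (base // (scale - -1)))) or (not ((step * base) > (2 + step))))) -> false; total = 64; total = 66; return 78. Both give 78.
Every one of the 32 inputs gives matching results.
verdict: equivalent


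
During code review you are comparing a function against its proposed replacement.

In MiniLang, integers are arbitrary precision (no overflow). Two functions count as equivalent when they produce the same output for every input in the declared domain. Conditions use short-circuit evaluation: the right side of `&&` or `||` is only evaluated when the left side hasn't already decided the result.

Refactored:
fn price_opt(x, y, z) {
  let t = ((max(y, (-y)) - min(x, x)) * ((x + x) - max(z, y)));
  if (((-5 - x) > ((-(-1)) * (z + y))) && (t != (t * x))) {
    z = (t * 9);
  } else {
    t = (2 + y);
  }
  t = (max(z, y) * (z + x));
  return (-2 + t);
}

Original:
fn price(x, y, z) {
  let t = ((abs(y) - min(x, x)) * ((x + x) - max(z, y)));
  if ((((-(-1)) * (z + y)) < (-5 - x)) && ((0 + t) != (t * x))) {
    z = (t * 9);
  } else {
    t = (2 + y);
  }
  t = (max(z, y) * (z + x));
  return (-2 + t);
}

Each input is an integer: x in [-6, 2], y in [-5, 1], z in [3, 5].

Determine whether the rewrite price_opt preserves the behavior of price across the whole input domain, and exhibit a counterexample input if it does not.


Behavior is preserved: although arithmetic usage differs; and constant usage differs; and min/max/abs usage differs; and comparison usage differs, the outputs never diverge.
Spot check at x=-1, y=-1, z=4 — price: t := -12 | ((((-(-1)) * (z + y)) < (-5 - x)) && ((0 + t) != (t * x))): false | t := 1 | t := 12 | result 10. price_opt: t := -12 | (((-5 - x) > ((-(-1)) * (z + y))) && (t != (t * x))): false | t := 1 | t := 12 | result 10. Both give 10.
An exhaustive pass over the 189 declared inputs shows identical outputs.
verdict: equivalent


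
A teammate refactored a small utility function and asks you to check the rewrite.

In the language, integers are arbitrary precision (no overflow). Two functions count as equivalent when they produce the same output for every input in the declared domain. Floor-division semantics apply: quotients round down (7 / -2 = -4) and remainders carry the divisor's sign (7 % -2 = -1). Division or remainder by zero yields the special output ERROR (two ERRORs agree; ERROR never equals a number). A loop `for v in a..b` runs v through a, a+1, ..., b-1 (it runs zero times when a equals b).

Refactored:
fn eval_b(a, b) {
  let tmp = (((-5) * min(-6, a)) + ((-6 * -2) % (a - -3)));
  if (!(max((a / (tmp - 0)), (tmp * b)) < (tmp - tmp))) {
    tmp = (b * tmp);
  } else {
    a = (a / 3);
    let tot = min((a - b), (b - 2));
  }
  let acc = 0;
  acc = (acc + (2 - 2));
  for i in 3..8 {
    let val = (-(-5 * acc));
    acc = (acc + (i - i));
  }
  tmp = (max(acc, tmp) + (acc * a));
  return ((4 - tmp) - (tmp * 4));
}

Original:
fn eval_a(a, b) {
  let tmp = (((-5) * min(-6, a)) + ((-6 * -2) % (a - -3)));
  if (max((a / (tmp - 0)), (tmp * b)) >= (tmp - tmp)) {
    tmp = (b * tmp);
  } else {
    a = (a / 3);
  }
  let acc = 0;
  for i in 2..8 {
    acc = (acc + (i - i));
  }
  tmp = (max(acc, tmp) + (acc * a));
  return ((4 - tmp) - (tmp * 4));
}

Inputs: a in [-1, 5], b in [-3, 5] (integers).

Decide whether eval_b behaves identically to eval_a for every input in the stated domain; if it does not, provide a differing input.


Comparing the listings, the differences include: constant usage differs, arithmetic usage differs, boolean connective usage differs, statement counts differ, loop structure differs, local variable names differ, min/max/abs usage differs, comparison usage differs.
As a probe, take a=4, b=3: eval_a runs tmp := 35 | (max((a / (tmp - 0)), (tmp * b)) >= (tmp - tmp)): true | tmp := 105 | acc := 0 | iter i=2: | acc := 0 | iter i=3: | acc := 0 | iter i=4: | acc := 0 | iter i=5: | acc := 0 | iter i=6: | acc := 0 | iter i=7: | acc := 0 | tmp := 105 | result -521; eval_b runs tmp := 35 | (!(max((a / (tmp - 0)), (tmp * b)) < (tmp - tmp))): true | tmp := 105 | acc := 0 | acc := 0 | iter i=3: | val := 0 | acc := 0 | iter i=4: | val := 0 | acc := 0 | iter i=5: | val := 0 | acc := 0 | iter i=6: | val := 0 | acc := 0 | iter i=7: | val := 0 | acc := 0 | tmp := 105 | result -521; both end at -521.
Checked all 63 inputs in the declared domain: the outputs agree on every one.
verdict: equivalent


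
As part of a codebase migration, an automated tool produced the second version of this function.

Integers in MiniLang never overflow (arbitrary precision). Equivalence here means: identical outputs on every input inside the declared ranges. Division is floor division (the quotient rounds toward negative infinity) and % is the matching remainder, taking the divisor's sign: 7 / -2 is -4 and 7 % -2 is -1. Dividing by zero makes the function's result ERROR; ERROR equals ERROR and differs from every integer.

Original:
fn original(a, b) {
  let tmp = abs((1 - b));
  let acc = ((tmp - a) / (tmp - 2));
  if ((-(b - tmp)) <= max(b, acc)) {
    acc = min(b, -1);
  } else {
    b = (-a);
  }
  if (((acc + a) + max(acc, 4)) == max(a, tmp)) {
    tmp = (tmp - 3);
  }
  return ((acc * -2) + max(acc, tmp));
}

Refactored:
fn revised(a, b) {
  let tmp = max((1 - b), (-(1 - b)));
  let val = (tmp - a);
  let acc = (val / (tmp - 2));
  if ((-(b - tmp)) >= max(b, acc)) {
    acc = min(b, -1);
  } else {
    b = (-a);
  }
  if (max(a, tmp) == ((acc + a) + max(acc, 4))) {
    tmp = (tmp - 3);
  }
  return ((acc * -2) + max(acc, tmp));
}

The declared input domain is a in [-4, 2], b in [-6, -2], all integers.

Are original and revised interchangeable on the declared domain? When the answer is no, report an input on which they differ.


There is a counterexample at a=-4, b=-6: 3 on one side, 19 on the other.
original: tmp = 7; acc = 2; ((-(b - tmp)) <= max(b, acc)) -> false; b = 4; (((acc + a) + max(acc, 4)) == max(a, tmp)) -> false; return 3
revised: tmp = 7; val = 11; acc = 2; ((-(b - tmp)) >= max(b, acc)) -> true; acc = -6; (max(a, tmp) == ((acc + a) + max(acc, 4))) -> false; return 19
verdict: not equivalent; witness: a=-4, b=-6


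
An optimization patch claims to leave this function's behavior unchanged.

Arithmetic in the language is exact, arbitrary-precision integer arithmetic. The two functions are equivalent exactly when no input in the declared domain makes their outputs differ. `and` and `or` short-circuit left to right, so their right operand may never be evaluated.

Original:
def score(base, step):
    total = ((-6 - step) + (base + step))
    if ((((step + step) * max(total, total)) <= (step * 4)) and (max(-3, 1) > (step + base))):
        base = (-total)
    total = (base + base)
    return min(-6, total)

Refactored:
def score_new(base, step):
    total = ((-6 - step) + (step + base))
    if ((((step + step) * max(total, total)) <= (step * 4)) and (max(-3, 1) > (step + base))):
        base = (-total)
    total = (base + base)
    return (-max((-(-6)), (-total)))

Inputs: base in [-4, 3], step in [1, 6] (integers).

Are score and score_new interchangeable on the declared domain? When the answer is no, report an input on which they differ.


Reading the diff, among the changes: min/max/abs usage differs.
One worked example (base=0, step=5) — score: total := -6 | ((((step + step) * max(total, total)) <= (step * 4)) and (max(-3, 1) > (step + base))): false | total := 0 | result -6; score_new: total := -6 | ((((step + step) * max(total, total)) <= (step * 4)) and (max(-3, 1) > (step + base))): false | total := 0 | result -6; agreement on -6.
Every one of the 48 inputs gives matching results.
verdict: equivalent


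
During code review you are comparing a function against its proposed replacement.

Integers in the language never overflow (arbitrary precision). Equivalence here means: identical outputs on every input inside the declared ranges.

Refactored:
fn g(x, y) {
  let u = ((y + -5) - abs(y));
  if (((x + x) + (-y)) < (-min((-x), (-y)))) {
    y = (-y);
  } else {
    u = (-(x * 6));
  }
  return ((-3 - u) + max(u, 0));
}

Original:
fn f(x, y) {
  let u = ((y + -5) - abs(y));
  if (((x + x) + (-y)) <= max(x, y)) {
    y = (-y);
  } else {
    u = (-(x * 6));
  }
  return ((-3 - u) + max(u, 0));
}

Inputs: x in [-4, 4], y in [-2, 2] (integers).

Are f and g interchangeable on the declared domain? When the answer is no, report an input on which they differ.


Evaluate both at x=-2, y=-2.
f: u = -9; (((x + x) + (-y)) <= max(x, y)) -> true; y = 2; return 6
g: u = -9; (((x + x) + (-y)) < (-min((-x), (-y)))) -> false; u = 12; return -3
6 != -3, so the rewrite changes behavior.
verdict: not equivalent; witness: x=-2, y=-2


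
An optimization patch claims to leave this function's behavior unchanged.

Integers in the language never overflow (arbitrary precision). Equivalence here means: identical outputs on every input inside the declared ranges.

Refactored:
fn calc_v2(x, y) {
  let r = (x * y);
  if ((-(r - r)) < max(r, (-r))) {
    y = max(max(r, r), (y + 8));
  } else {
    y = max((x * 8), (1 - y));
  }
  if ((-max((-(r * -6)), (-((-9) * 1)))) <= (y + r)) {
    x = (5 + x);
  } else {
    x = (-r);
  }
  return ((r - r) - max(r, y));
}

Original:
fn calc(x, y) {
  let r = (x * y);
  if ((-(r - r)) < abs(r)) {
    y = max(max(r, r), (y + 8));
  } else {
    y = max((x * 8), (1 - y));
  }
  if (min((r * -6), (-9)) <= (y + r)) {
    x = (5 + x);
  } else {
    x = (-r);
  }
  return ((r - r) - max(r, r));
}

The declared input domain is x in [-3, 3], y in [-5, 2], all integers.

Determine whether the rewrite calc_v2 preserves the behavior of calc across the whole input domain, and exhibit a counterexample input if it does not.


The rewrite breaks on x=-3, y=-1, where the results are -3 and -7.
calc: r=3, then ((-(r - r)) < abs(r)) is true, then y=7, then (min((r * -6), (-9)) <= (y + r)) is true, then x=2, then returns -3
calc_v2: r=3, then ((-(r - r)) < max(r, (-r))) is true, then y=7, then ((-max((-(r * -6)), (-((-9) * 1)))) <= (y + r)) is true, then x=2, then returns -7
verdict: not equivalent; witness: x=-3, y=-1


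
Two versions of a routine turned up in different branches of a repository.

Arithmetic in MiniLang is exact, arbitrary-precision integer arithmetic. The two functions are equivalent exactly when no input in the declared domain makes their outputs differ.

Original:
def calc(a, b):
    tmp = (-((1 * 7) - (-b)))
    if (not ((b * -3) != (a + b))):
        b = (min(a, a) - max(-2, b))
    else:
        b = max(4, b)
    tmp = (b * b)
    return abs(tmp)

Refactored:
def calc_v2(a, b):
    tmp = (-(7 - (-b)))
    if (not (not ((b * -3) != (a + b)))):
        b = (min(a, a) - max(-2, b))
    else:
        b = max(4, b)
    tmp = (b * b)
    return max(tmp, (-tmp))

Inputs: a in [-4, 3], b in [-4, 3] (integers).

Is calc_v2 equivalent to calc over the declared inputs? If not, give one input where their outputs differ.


These are not equivalent — on a=-4, b=-4 the outputs split (16 vs 4).
calc: tmp = -3; (not ((b * -3) != (a + b))) -> false; b = 4; tmp = 16; return 16
calc_v2: tmp = -3; (not (not ((b * -3) != (a + b)))) -> true; b = -2; tmp = 4; return 4
verdict: not equivalent; witness: a=-4, b=-4


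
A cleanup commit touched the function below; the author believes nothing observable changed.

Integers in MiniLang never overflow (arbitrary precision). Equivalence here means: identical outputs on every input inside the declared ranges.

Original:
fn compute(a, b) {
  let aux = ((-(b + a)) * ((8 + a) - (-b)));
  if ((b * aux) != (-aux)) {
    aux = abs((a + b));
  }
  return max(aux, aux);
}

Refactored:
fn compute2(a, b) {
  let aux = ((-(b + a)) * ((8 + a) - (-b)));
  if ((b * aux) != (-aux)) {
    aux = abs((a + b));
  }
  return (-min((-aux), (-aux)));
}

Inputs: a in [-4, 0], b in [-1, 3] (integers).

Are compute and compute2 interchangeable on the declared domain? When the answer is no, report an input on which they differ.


Equivalent — the differences include min/max/abs usage differs, yet no declared input distinguishes the two.
One worked example (a=-4, b=-1) — compute: aux becomes 15; next ((b * aux) != (-aux)) evaluates to false; next final value 15; compute2: aux becomes 15; next ((b * aux) != (-aux)) evaluates to false; next final value 15; agreement on 15.
Across all 25 domain points the two functions coincide.
verdict: equivalent


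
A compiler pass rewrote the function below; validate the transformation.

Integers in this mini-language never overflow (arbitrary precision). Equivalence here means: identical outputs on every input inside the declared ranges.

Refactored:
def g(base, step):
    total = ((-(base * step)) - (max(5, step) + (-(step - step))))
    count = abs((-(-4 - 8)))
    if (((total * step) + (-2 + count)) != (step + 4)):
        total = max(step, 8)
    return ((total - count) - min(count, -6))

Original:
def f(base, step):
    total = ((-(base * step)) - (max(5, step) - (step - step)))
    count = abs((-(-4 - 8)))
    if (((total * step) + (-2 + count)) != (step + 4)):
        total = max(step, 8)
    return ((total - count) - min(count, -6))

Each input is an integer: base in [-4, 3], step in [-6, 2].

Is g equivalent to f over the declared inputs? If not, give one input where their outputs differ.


Equivalent — the differences include arithmetic usage differs, yet no declared input distinguishes the two.
One worked example (base=3, step=0) — f: total = -5; count = 12; (((total * step) + (-2 + count)) != (step + 4)) -> true; total = 8; return 2; g: total = -5; count = 12; (((total * step) + (-2 + count)) != (step + 4)) -> true; total = 8; return 2; agreement on 2.
Across all 72 domain points the two functions coincide.
verdict: equivalent


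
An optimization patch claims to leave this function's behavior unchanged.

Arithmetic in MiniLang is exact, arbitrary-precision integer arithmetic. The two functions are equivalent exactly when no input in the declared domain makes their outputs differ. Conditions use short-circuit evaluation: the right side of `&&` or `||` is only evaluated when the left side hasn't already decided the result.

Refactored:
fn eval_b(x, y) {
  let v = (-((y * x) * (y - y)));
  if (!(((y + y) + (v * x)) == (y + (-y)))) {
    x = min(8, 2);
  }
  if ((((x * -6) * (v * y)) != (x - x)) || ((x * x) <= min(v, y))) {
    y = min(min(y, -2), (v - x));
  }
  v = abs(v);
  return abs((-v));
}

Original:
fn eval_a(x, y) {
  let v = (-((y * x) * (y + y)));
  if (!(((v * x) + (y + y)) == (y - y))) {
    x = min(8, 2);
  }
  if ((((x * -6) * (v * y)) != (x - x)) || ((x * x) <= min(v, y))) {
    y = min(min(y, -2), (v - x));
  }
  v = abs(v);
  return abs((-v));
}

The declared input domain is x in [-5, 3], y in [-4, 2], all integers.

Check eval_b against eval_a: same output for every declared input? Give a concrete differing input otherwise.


Not equivalent: x=-5, y=-4 separates them (160 vs 0).
eval_a: v = 160; (!(((v * x) + (y + y)) == (y - y))) -> true; x = 2; ((((x * -6) * (v * y)) != (x - x)) || ((x * x) <= min(v, y))) -> true; y = -4; v = 160; return 160
eval_b: v = 0; (!(((y + y) + (v * x)) == (y + (-y)))) -> true; x = 2; ((((x * -6) * (v * y)) != (x - x)) || ((x * x) <= min(v, y))) -> false; v = 0; return 0
verdict: not equivalent; witness: x=-5, y=-4


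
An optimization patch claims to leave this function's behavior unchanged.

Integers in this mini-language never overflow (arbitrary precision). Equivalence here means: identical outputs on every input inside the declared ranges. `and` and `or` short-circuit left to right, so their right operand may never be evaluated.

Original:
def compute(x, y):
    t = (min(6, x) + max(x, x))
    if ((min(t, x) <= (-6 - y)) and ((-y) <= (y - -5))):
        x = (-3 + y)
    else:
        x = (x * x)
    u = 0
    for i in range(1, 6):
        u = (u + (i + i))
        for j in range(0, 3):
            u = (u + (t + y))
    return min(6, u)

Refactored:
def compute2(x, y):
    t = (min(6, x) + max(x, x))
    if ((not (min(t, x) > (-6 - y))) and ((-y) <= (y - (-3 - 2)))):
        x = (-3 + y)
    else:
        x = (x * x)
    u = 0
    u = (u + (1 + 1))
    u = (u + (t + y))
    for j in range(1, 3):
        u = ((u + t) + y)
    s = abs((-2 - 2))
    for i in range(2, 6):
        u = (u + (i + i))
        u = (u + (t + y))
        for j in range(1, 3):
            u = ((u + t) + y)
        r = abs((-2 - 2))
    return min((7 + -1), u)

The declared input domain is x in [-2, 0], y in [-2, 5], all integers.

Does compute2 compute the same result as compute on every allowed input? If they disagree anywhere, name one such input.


Equivalent — the differences include statement counts differ; also loop structure differs; also local variable names differ; also constant usage differs; also arithmetic usage differs; also boolean connective usage differs; also comparison usage differs; also min/max/abs usage differs, yet no declared input distinguishes the two.
Tracing x=-2, y=-1: compute: t := -4 | ((min(t, x) <= (-6 - y)) and ((-y) <= (y - -5))): false | x := 4 | u := 0 | iter i=1: | u := 2 | iter j=0: | u := -3 | iter j=1: | u := -8 | iter j=2: | u := -13 | iter i=2: | u := -9 | iter j=0: | u := -14 | iter j=1: | u := -19 | iter j=2: | u := -24 | iter i=3: | u := -18 | iter j=0: | u := -23 | iter j=1: | u := -28 | iter j=2: | u := -33 | iter i=4: | u := -25 | iter j=0: | u := -30 | iter j=1: | u := -35 | iter j=2: | u := -40 | iter i=5: | u := -30 | iter j=0: | u := -35 | iter j=1: | u := -40 | iter j=2: | u := -45 | result -45 | compute2: t := -4 | ((not (min(t, x) > (-6 - y))) and ((-y) <= (y - (-3 - 2)))): false | x := 4 | u := 0 | u := 2 | u := -3 | iter j=1: | u := -8 | iter j=2: | u := -13 | s := 4 | iter i=2: | u := -9 | u := -14 | iter j=1: | u := -19 | iter j=2: | u := -24 | r := 4 | iter i=3: | u := -18 | u := -23 | iter j=1: | u := -28 | iter j=2: | u := -33 | r := 4 | iter i=4: | u := -25 | u := -30 | iter j=1: | u := -35 | iter j=2: | u := -40 | r := 4 | iter i=5: | u := -30 | u := -35 | iter j=1: | u := -40 | iter j=2: | u := -45 | r := 4 | result -45 — matching result -45.
Across all 24 domain points the two functions coincide.
verdict: equivalent


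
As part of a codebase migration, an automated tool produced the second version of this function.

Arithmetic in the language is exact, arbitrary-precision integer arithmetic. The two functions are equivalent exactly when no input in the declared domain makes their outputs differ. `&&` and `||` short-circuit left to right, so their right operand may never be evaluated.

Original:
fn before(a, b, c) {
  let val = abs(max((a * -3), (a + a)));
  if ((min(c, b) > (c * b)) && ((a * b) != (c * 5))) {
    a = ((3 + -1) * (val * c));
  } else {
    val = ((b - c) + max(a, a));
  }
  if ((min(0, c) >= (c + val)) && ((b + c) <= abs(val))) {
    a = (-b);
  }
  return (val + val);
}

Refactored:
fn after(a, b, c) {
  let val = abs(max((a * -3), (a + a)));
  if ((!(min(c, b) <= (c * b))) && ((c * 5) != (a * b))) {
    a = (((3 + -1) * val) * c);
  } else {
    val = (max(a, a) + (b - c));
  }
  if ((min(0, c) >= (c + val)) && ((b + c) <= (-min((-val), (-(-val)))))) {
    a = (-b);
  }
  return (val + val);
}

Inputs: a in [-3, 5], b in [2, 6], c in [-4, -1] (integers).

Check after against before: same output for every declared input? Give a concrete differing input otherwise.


This is a faithful refactor — boolean connective usage differs; and comparison usage differs; and min/max/abs usage differs, but the computed results match everywhere.
Spot check at a=-2, b=2, c=-2 — before: val := 6 | ((min(c, b) > (c * b)) && ((a * b) != (c * 5))): true | a := -24 | ((min(0, c) >= (c + val)) && ((b + c) <= abs(val))): false | result 12. after: val := 6 | ((!(min(c, b) <= (c * b))) && ((c * 5) != (a * b))): true | a := -24 | ((min(0, c) >= (c + val)) && ((b + c) <= (-min((-val), (-(-val)))))): false | result 12. Both give 12.
Sweeping the whole domain (180 inputs) finds no disagreement.
verdict: equivalent
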